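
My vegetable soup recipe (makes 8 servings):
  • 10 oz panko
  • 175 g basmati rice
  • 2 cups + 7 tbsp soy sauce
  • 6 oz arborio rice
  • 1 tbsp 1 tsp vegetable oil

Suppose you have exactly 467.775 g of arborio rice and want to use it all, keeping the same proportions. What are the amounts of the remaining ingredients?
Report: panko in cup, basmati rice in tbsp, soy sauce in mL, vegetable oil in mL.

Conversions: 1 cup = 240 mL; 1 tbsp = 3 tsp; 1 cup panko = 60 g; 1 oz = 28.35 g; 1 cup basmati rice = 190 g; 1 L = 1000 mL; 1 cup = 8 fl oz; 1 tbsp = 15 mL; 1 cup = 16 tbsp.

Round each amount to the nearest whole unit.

The original recipe has 170.1 g of arborio rice, so the scaling factor is 467.775 ÷ 170.1 = 11/4 = 2.75.
panko: 10 oz × 11/4 × 28.35 g/oz ÷ 60 g/cup ≈ 13 cup
basmati rice: 175 g × 11/4 ÷ 190 g/cup × 16 tbsp/cup ≈ 41 tbsp
soy sauce: (2 cup + 7 tbsp = 2.4375 cup) × 11/4 × 240 mL/cup ≈ 1609 mL
vegetable oil: (1 tbsp + 1 tsp = 4/3 tbsp) × 11/4 × 15 mL/tbsp = 55 mL

panko: 13 cup; basmati rice: 41 tbsp; soy sauce: 1609 mL; vegetable oil: 55 mL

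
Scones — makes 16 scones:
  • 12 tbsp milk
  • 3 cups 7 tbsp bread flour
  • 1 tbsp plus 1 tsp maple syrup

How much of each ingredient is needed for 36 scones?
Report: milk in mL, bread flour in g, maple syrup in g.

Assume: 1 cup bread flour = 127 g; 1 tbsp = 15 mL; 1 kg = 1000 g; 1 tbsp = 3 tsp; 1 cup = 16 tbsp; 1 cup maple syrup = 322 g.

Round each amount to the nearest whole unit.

milk: 405 mL; bread flour: 982 g; maple syrup: 60 g

Scaling factor: 36/16 = 9/4 = 2.25.
milk: 12 tbsp × 9/4 × 15 mL/tbsp = 405 mL
bread flour: (3 cup + 7 tbsp = 3.4375 cup) × 9/4 × 127 g/cup ≈ 982 g
maple syrup: (1 tbsp + 1 tsp = 4/3 tbsp) × 9/4 ÷ 16 tbsp/cup × 322 g/cup ≈ 60 g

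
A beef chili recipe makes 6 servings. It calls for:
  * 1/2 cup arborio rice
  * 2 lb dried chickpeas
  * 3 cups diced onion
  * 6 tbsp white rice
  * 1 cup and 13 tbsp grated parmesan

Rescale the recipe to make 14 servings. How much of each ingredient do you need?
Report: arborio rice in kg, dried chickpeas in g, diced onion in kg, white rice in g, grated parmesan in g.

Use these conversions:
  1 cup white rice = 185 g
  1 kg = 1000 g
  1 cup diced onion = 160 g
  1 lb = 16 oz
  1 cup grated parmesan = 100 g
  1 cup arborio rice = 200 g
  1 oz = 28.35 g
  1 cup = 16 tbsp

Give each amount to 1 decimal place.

Scaling factor: 14/6 = 7/3.
arborio rice: 0.5 cup × 7/3 × 200 g/cup ÷ 1000 g/kg ≈ 0.2 kg
dried chickpeas: 2 lb × 7/3 × 16 oz/lb × 28.35 g/oz = 2116.8 g
diced onion: 3 cup × 7/3 × 160 g/cup ÷ 1000 g/kg ≈ 1.1 kg
white rice: 6 tbsp × 7/3 ÷ 16 tbsp/cup × 185 g/cup ≈ 161.9 g
grated parmesan: (1 cup + 13 tbsp = 1.8125 cup) × 7/3 × 100 g/cup ≈ 422.9 g

arborio rice: 0.2 kg; dried chickpeas: 2116.8 g; diced onion: 1.1 kg; white rice: 161.9 g; grated parmesan: 422.9 g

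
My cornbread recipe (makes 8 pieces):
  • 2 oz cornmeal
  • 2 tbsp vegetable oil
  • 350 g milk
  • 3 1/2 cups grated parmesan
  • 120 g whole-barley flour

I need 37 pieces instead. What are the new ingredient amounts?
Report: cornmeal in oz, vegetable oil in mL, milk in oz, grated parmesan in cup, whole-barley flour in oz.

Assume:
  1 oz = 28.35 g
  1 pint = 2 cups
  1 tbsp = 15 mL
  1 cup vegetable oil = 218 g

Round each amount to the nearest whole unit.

cornmeal: 9 oz; vegetable oil: 139 mL; milk: 57 oz; grated parmesan: 16 cup; whole-barley flour: 20 oz

Scaling factor: 37/8 = 4.625.
cornmeal: 2 oz × 37/8 ≈ 9 oz
vegetable oil: 2 tbsp × 37/8 × 15 mL/tbsp ≈ 139 mL
milk: 350 g × 37/8 ÷ 28.35 g/oz ≈ 57 oz
grated parmesan: 3.5 cup × 37/8 ≈ 16 cup
whole-barley flour: 120 g × 37/8 ÷ 28.35 g/oz ≈ 20 oz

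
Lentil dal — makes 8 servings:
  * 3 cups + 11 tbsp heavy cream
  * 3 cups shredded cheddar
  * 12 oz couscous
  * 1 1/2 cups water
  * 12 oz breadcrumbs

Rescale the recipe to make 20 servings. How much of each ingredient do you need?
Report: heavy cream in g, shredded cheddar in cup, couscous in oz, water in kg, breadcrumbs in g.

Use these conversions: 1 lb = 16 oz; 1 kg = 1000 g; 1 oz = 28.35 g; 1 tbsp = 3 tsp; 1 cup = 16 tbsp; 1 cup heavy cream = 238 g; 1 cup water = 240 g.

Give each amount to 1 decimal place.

Scaling factor: 20/8 = 5/2 = 2.5.
heavy cream: (3 cup + 11 tbsp = 3.6875 cup) × 5/2 × 238 g/cup ≈ 2194.1 g
shredded cheddar: 3 cup × 5/2 = 7.5 cup
couscous: 12 oz × 5/2 = 30.0 oz
water: 1.5 cup × 5/2 × 240 g/cup ÷ 1000 g/kg = 0.9 kg
breadcrumbs: 12 oz × 5/2 × 28.35 g/oz = 850.5 g

heavy cream: 2194.1 g; shredded cheddar: 7.5 cup; couscous: 30.0 oz; water: 0.9 kg; breadcrumbs: 850.5 g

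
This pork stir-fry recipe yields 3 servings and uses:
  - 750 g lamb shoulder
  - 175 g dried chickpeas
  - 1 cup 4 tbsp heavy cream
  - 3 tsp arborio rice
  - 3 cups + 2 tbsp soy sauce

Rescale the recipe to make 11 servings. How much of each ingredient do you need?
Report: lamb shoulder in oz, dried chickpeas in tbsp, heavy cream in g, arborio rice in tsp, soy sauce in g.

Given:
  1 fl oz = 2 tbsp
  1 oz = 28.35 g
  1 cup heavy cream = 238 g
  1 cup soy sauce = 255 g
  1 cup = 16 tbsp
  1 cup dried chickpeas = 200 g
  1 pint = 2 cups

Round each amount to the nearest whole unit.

lamb shoulder: 97 oz; dried chickpeas: 51 tbsp; heavy cream: 1091 g; arborio rice: 11 tsp; soy sauce: 2922 g

Scaling factor: 11/3.
lamb shoulder: 750 g × 11/3 ÷ 28.35 g/oz ≈ 97 oz
dried chickpeas: 175 g × 11/3 ÷ 200 g/cup × 16 tbsp/cup ≈ 51 tbsp
heavy cream: (1 cup + 4 tbsp = 1.25 cup) × 11/3 × 238 g/cup ≈ 1091 g
arborio rice: 3 tsp × 11/3 = 11 tsp
soy sauce: (3 cup + 2 tbsp = 3.125 cup) × 11/3 × 255 g/cup ≈ 2922 g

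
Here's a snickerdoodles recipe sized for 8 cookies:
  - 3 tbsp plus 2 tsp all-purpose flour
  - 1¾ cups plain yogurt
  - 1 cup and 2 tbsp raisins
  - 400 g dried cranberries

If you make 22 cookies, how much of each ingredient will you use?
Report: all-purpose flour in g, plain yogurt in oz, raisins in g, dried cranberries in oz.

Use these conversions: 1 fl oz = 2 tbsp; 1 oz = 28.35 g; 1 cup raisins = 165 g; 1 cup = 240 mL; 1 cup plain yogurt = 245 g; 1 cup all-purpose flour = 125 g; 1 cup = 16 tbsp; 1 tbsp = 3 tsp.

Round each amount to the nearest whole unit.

all-purpose flour: 79 g; plain yogurt: 42 oz; raisins: 510 g; dried cranberries: 39 oz

Scaling factor: 22/8 = 11/4 = 2.75.
all-purpose flour: (3 tbsp + 2 tsp = 11/3 tbsp) × 11/4 ÷ 16 tbsp/cup × 125 g/cup ≈ 79 g
plain yogurt: 1.75 cup × 11/4 × 245 g/cup ÷ 28.35 g/oz ≈ 42 oz
raisins: (1 cup + 2 tbsp = 1.125 cup) × 11/4 × 165 g/cup ≈ 510 g
dried cranberries: 400 g × 11/4 ÷ 28.35 g/oz ≈ 39 oz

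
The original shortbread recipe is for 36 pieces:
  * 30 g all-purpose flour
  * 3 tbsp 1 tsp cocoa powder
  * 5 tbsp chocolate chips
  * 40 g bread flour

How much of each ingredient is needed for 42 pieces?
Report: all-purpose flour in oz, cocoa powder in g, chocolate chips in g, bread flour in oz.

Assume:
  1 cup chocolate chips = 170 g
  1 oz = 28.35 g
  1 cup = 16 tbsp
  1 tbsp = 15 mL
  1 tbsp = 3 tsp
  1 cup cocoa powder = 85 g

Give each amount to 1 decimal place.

Scaling factor: 42/36 = 7/6.
all-purpose flour: 30 g × 7/6 ÷ 28.35 g/oz ≈ 1.2 oz
cocoa powder: (3 tbsp + 1 tsp = 10/3 tbsp) × 7/6 ÷ 16 tbsp/cup × 85 g/cup ≈ 20.7 g
chocolate chips: 5 tbsp × 7/6 ÷ 16 tbsp/cup × 170 g/cup ≈ 62.0 g
bread flour: 40 g × 7/6 ÷ 28.35 g/oz ≈ 1.6 oz

all-purpose flour: 1.2 oz; cocoa powder: 20.7 g; chocolate chips: 62.0 g; bread flour: 1.6 oz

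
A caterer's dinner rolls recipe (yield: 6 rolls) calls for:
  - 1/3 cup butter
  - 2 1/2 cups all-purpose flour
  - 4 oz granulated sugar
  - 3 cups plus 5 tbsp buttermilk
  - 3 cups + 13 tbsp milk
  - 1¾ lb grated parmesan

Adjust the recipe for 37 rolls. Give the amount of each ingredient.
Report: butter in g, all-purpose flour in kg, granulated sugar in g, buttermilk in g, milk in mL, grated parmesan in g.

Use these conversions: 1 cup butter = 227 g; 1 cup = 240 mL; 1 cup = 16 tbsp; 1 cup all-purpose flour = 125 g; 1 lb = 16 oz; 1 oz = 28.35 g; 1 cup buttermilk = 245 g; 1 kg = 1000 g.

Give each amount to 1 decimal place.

butter: 466.6 g; all-purpose flour: 1.9 kg; granulated sugar: 699.3 g; buttermilk: 5004.6 g; milk: 5642.5 mL; grated parmesan: 4895.1 g

Scaling factor: 37/6.
butter: 1/3 cup × 37/6 × 227 g/cup ≈ 466.6 g
all-purpose flour: 2.5 cup × 37/6 × 125 g/cup ÷ 1000 g/kg ≈ 1.9 kg
granulated sugar: 4 oz × 37/6 × 28.35 g/oz = 699.3 g
buttermilk: (3 cup + 5 tbsp = 3.3125 cup) × 37/6 × 245 g/cup ≈ 5004.6 g
milk: (3 cup + 13 tbsp = 3.8125 cup) × 37/6 × 240 mL/cup = 5642.5 mL
grated parmesan: 1.75 lb × 37/6 × 16 oz/lb × 28.35 g/oz = 4895.1 g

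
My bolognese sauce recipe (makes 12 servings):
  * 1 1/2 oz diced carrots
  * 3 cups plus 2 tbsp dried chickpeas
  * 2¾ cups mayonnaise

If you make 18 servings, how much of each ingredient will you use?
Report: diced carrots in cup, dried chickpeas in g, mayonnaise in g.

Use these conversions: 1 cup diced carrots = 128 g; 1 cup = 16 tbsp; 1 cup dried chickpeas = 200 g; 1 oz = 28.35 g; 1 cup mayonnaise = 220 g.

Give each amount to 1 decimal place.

Scaling factor: 18/12 = 3/2 = 1.5.
diced carrots: 1.5 oz × 3/2 × 28.35 g/oz ÷ 128 g/cup ≈ 0.5 cup
dried chickpeas: (3 cup + 2 tbsp = 3.125 cup) × 3/2 × 200 g/cup = 937.5 g
mayonnaise: 2.75 cup × 3/2 × 220 g/cup = 907.5 g

diced carrots: 0.5 cup; dried chickpeas: 937.5 g; mayonnaise: 907.5 g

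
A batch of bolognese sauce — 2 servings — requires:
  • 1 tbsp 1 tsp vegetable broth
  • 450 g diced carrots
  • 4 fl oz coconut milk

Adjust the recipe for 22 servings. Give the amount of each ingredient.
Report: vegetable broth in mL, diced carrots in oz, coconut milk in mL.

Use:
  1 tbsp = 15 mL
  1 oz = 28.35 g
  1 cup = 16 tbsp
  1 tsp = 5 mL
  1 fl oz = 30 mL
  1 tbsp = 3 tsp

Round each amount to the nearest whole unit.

vegetable broth: 220 mL; diced carrots: 175 oz; coconut milk: 1320 mL

Scaling factor: 22/2 = 11.
vegetable broth: (1 tbsp + 1 tsp = 4/3 tbsp) × 11 × 15 mL/tbsp = 220 mL
diced carrots: 450 g × 11 ÷ 28.35 g/oz ≈ 175 oz
coconut milk: 4 fl oz × 11 × 30 mL/fl oz = 1320 mL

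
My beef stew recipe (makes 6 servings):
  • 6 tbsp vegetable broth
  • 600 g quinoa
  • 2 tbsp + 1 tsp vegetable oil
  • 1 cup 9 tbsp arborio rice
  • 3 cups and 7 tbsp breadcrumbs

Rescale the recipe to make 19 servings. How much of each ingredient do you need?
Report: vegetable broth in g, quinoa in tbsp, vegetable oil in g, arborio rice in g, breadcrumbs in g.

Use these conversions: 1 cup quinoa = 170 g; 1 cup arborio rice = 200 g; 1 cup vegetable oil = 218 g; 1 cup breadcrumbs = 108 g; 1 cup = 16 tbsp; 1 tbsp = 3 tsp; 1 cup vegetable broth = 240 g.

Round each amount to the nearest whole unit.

Scaling factor: 19/6.
vegetable broth: 6 tbsp × 19/6 ÷ 16 tbsp/cup × 240 g/cup = 285 g
quinoa: 600 g × 19/6 ÷ 170 g/cup × 16 tbsp/cup ≈ 179 tbsp
vegetable oil: (2 tbsp + 1 tsp = 7/3 tbsp) × 19/6 ÷ 16 tbsp/cup × 218 g/cup ≈ 101 g
arborio rice: (1 cup + 9 tbsp = 1.5625 cup) × 19/6 × 200 g/cup ≈ 990 g
breadcrumbs: (3 cup + 7 tbsp = 3.4375 cup) × 19/6 × 108 g/cup ≈ 1176 g

vegetable broth: 285 g; quinoa: 179 tbsp; vegetable oil: 101 g; arborio rice: 990 g; breadcrumbs: 1176 g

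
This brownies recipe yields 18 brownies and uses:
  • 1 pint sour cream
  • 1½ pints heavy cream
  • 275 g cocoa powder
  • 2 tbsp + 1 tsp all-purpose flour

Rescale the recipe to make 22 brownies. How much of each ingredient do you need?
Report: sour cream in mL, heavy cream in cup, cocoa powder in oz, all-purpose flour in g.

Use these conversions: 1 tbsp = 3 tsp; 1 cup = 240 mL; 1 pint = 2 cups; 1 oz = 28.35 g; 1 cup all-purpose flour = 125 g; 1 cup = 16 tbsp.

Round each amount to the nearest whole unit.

Scaling factor: 22/18 = 11/9.
sour cream: 1 pint × 11/9 × 2 cup/pint × 240 mL/cup ≈ 587 mL
heavy cream: 1.5 pint × 11/9 × 2 cup/pint ≈ 4 cup
cocoa powder: 275 g × 11/9 ÷ 28.35 g/oz ≈ 12 oz
all-purpose flour: (2 tbsp + 1 tsp = 7/3 tbsp) × 11/9 ÷ 16 tbsp/cup × 125 g/cup ≈ 22 g

sour cream: 587 mL; heavy cream: 4 cup; cocoa powder: 12 oz; all-purpose flour: 22 g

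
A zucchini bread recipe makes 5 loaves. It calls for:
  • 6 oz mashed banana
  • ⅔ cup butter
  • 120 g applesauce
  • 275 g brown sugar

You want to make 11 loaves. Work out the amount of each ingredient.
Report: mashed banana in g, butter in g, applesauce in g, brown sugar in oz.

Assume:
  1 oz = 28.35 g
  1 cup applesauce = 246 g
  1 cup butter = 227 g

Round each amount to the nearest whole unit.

mashed banana: 374 g; butter: 333 g; applesauce: 264 g; brown sugar: 21 oz

Scaling factor: 11/5 = 2.2.
mashed banana: 6 oz × 11/5 × 28.35 g/oz ≈ 374 g
butter: 2/3 cup × 11/5 × 227 g/cup ≈ 333 g
applesauce: 120 g × 11/5 = 264 g
brown sugar: 275 g × 11/5 ÷ 28.35 g/oz ≈ 21 oz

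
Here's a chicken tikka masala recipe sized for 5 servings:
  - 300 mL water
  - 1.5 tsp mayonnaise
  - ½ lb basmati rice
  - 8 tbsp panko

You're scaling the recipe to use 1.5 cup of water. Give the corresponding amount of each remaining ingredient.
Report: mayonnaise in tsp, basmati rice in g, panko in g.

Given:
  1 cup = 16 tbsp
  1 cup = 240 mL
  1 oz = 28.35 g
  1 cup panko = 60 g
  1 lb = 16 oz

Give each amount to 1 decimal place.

The original recipe has 1.25 cup of water, so the scaling factor is 1.5 ÷ 1.25 = 6/5 = 1.2.
mayonnaise: 1.5 tsp × 6/5 = 1.8 tsp
basmati rice: 0.5 lb × 6/5 × 16 oz/lb × 28.35 g/oz ≈ 272.2 g
panko: 8 tbsp × 6/5 ÷ 16 tbsp/cup × 60 g/cup = 36.0 g

mayonnaise: 1.8 tsp; basmati rice: 272.2 g; panko: 36.0 g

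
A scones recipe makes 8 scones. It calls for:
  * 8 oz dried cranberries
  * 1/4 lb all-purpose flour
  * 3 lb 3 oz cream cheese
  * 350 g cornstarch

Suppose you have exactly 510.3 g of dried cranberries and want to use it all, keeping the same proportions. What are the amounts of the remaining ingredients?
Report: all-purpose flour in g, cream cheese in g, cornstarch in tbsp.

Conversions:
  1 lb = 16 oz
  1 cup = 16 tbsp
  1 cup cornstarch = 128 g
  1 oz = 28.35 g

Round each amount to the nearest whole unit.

all-purpose flour: 255 g; cream cheese: 3253 g; cornstarch: 98 tbsp

The original recipe has 226.8 g of dried cranberries, so the scaling factor is 510.3 ÷ 226.8 = 9/4 = 2.25.
all-purpose flour: 0.25 lb × 9/4 × 16 oz/lb × 28.35 g/oz ≈ 255 g
cream cheese: (3 lb + 3 oz = 3.1875 lb) × 9/4 × 16 oz/lb × 28.35 g/oz ≈ 3253 g
cornstarch: 350 g × 9/4 ÷ 128 g/cup × 16 tbsp/cup ≈ 98 tbsp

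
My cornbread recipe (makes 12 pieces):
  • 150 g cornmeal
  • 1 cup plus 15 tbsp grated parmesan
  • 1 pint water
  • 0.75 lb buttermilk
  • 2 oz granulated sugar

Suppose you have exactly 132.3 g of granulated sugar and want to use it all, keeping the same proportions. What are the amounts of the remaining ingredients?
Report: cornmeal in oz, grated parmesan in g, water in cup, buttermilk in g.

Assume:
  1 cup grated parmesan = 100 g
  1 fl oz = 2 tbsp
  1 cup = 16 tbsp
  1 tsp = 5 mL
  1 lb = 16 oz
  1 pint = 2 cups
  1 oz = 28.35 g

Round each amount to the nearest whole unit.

The original recipe has 56.7 g of granulated sugar, so the scaling factor is 132.3 ÷ 56.7 = 7/3.
cornmeal: 150 g × 7/3 ÷ 28.35 g/oz ≈ 12 oz
grated parmesan: (1 cup + 15 tbsp = 1.9375 cup) × 7/3 × 100 g/cup ≈ 452 g
water: 1 pint × 7/3 × 2 cup/pint ≈ 5 cup
buttermilk: 0.75 lb × 7/3 × 16 oz/lb × 28.35 g/oz ≈ 794 g

cornmeal: 12 oz; grated parmesan: 452 g; water: 5 cup; buttermilk: 794 g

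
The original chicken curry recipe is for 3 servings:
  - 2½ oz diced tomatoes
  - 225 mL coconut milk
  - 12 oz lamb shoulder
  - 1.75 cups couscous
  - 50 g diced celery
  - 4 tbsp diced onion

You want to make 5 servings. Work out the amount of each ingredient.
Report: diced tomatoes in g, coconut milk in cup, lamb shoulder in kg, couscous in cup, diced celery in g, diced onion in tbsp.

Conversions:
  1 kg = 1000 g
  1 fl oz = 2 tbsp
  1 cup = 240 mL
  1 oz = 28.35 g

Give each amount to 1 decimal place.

Scaling factor: 5/3.
diced tomatoes: 2.5 oz × 5/3 × 28.35 g/oz ≈ 118.1 g
coconut milk: 225 mL × 5/3 ÷ 240 mL/cup ≈ 1.6 cup
lamb shoulder: 12 oz × 5/3 × 28.35 g/oz ÷ 1000 g/kg ≈ 0.6 kg
couscous: 1.75 cup × 5/3 ≈ 2.9 cup
diced celery: 50 g × 5/3 ≈ 83.3 g
diced onion: 4 tbsp × 5/3 ≈ 6.7 tbsp

diced tomatoes: 118.1 g; coconut milk: 1.6 cup; lamb shoulder: 0.6 kg; couscous: 2.9 cup; diced celery: 83.3 g; diced onion: 6.7 tbsp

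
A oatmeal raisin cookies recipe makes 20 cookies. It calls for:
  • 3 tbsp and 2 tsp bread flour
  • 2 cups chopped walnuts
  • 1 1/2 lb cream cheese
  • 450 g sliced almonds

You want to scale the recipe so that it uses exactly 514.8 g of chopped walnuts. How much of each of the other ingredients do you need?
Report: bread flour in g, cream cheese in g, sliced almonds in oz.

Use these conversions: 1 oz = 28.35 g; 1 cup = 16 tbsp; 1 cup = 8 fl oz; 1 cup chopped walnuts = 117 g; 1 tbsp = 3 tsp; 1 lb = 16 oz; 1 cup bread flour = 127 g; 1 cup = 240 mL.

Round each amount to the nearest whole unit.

bread flour: 64 g; cream cheese: 1497 g; sliced almonds: 35 oz

The original recipe has 234 g of chopped walnuts, so the scaling factor is 514.8 ÷ 234 = 11/5 = 2.2.
bread flour: (3 tbsp + 2 tsp = 11/3 tbsp) × 11/5 ÷ 16 tbsp/cup × 127 g/cup ≈ 64 g
cream cheese: 1.5 lb × 11/5 × 16 oz/lb × 28.35 g/oz ≈ 1497 g
sliced almonds: 450 g × 11/5 ÷ 28.35 g/oz ≈ 35 oz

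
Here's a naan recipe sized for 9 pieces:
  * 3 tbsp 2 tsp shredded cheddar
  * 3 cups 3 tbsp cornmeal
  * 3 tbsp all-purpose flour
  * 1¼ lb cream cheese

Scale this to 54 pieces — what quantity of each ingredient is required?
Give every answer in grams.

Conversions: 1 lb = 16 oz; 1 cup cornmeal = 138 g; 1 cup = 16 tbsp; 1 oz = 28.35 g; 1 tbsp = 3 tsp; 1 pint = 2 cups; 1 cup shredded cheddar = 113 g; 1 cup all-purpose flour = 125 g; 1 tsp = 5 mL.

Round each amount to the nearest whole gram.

shredded cheddar: 155 g; cornmeal: 2639 g; all-purpose flour: 141 g; cream cheese: 3402 g

Scaling factor: 54/9 = 6.
shredded cheddar: (3 tbsp + 2 tsp = 11/3 tbsp) × 6 ÷ 16 tbsp/cup × 113 g/cup ≈ 155 g
cornmeal: (3 cup + 3 tbsp = 3.1875 cup) × 6 × 138 g/cup ≈ 2639 g
all-purpose flour: 3 tbsp × 6 ÷ 16 tbsp/cup × 125 g/cup ≈ 141 g
cream cheese: 1.25 lb × 6 × 16 oz/lb × 28.35 g/oz = 3402 g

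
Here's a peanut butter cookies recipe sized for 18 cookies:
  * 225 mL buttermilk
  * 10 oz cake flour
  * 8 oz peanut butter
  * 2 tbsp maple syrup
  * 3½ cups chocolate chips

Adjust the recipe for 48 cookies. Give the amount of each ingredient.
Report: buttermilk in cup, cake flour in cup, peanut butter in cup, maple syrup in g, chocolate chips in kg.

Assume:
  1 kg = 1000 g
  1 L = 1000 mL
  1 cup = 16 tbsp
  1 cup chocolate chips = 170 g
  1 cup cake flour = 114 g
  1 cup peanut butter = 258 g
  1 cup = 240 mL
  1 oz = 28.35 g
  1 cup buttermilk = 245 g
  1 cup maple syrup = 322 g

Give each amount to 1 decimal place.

buttermilk: 2.5 cup; cake flour: 6.6 cup; peanut butter: 2.3 cup; maple syrup: 107.3 g; chocolate chips: 1.6 kg

Scaling factor: 48/18 = 8/3.
buttermilk: 225 mL × 8/3 ÷ 240 mL/cup = 2.5 cup
cake flour: 10 oz × 8/3 × 28.35 g/oz ÷ 114 g/cup ≈ 6.6 cup
peanut butter: 8 oz × 8/3 × 28.35 g/oz ÷ 258 g/cup ≈ 2.3 cup
maple syrup: 2 tbsp × 8/3 ÷ 16 tbsp/cup × 322 g/cup ≈ 107.3 g
chocolate chips: 3.5 cup × 8/3 × 170 g/cup ÷ 1000 g/kg ≈ 1.6 kg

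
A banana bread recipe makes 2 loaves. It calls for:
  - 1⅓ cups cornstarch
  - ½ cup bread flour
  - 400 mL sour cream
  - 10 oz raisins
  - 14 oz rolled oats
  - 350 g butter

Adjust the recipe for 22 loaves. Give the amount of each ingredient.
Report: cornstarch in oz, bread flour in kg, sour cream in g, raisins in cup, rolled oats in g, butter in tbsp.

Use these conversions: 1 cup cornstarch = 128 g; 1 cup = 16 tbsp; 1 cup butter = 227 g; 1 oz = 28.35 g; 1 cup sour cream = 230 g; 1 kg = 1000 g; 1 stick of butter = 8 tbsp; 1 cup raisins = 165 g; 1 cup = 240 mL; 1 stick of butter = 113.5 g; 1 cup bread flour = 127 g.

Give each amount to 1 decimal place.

Scaling factor: 22/2 = 11.
cornstarch: 4/3 cup × 11 × 128 g/cup ÷ 28.35 g/oz ≈ 66.2 oz
bread flour: 0.5 cup × 11 × 127 g/cup ÷ 1000 g/kg ≈ 0.7 kg
sour cream: 400 mL × 11 ÷ 240 mL/cup × 230 g/cup ≈ 4216.7 g
raisins: 10 oz × 11 × 28.35 g/oz ÷ 165 g/cup = 18.9 cup
rolled oats: 14 oz × 11 × 28.35 g/oz = 4365.9 g
butter: 350 g × 11 ÷ 113.5 g/stick × 8 tbsp/stick ≈ 271.4 tbsp

cornstarch: 66.2 oz; bread flour: 0.7 kg; sour cream: 4216.7 g; raisins: 18.9 cup; rolled oats: 4365.9 g; butter: 271.4 tbsp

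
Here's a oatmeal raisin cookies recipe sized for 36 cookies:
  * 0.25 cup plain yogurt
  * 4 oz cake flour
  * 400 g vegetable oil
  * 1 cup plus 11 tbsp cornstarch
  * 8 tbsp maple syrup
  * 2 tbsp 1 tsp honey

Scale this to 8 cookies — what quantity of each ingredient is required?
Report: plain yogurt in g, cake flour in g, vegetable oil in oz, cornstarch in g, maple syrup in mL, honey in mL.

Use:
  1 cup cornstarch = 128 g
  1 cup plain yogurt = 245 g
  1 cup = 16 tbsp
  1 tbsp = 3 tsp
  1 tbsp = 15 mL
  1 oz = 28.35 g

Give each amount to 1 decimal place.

plain yogurt: 13.6 g; cake flour: 25.2 g; vegetable oil: 3.1 oz; cornstarch: 48.0 g; maple syrup: 26.7 mL; honey: 7.8 mL

Scaling factor: 8/36 = 2/9.
plain yogurt: 0.25 cup × 2/9 × 245 g/cup ≈ 13.6 g
cake flour: 4 oz × 2/9 × 28.35 g/oz = 25.2 g
vegetable oil: 400 g × 2/9 ÷ 28.35 g/oz ≈ 3.1 oz
cornstarch: (1 cup + 11 tbsp = 1.6875 cup) × 2/9 × 128 g/cup = 48.0 g
maple syrup: 8 tbsp × 2/9 × 15 mL/tbsp ≈ 26.7 mL
honey: (2 tbsp + 1 tsp = 7/3 tbsp) × 2/9 × 15 mL/tbsp ≈ 7.8 mL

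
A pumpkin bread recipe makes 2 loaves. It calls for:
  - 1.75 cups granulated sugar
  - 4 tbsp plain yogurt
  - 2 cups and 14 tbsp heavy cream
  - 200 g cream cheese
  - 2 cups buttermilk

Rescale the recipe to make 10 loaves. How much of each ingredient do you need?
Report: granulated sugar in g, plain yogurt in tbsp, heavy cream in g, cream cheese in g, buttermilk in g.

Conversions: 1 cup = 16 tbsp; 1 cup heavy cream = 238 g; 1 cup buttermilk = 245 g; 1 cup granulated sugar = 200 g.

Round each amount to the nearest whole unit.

Scaling factor: 10/2 = 5.
granulated sugar: 1.75 cup × 5 × 200 g/cup = 1750 g
plain yogurt: 4 tbsp × 5 = 20 tbsp
heavy cream: (2 cup + 14 tbsp = 2.875 cup) × 5 × 238 g/cup ≈ 3421 g
cream cheese: 200 g × 5 = 1000 g
buttermilk: 2 cup × 5 × 245 g/cup = 2450 g

granulated sugar: 1750 g; plain yogurt: 20 tbsp; heavy cream: 3421 g; cream cheese: 1000 g; buttermilk: 2450 g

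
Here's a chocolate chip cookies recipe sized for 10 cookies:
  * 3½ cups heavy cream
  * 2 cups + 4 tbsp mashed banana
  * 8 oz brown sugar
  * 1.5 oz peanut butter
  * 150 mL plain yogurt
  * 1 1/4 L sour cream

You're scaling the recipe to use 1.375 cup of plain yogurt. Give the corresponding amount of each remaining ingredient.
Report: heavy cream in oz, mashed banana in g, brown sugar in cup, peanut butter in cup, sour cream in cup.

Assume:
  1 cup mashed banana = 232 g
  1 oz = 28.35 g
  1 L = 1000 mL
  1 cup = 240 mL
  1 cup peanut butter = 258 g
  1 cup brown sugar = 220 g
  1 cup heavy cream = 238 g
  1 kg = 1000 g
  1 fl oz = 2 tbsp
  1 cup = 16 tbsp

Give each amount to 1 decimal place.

The original recipe has 0.625 cup of plain yogurt, so the scaling factor is 1.375 ÷ 0.625 = 11/5 = 2.2.
heavy cream: 3.5 cup × 11/5 × 238 g/cup ÷ 28.35 g/oz ≈ 64.6 oz
mashed banana: (2 cup + 4 tbsp = 2.25 cup) × 11/5 × 232 g/cup = 1148.4 g
brown sugar: 8 oz × 11/5 × 28.35 g/oz ÷ 220 g/cup ≈ 2.3 cup
peanut butter: 1.5 oz × 11/5 × 28.35 g/oz ÷ 258 g/cup ≈ 0.4 cup
sour cream: 1.25 L × 11/5 × 1000 mL/L ÷ 240 mL/cup ≈ 11.5 cup

heavy cream: 64.6 oz; mashed banana: 1148.4 g; brown sugar: 2.3 cup; peanut butter: 0.4 cup; sour cream: 11.5 cup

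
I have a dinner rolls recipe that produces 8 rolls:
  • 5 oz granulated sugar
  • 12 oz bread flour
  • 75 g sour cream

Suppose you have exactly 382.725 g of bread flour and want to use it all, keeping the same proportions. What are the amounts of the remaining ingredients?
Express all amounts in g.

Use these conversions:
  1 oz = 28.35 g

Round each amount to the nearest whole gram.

The original recipe has 340.2 g of bread flour, so the scaling factor is 382.725 ÷ 340.2 = 9/8 = 1.125.
granulated sugar: 5 oz × 9/8 × 28.35 g/oz ≈ 159 g
sour cream: 75 g × 9/8 ≈ 84 g

granulated sugar: 159 g; sour cream: 84 g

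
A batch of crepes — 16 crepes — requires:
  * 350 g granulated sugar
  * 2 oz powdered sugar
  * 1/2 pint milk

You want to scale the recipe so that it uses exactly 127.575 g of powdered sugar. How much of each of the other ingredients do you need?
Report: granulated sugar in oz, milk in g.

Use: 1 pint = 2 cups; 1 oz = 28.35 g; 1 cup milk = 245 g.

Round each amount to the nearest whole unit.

The original recipe has 56.7 g of powdered sugar, so the scaling factor is 127.575 ÷ 56.7 = 9/4 = 2.25.
granulated sugar: 350 g × 9/4 ÷ 28.35 g/oz ≈ 28 oz
milk: 0.5 pint × 9/4 × 2 cup/pint × 245 g/cup ≈ 551 g

granulated sugar: 28 oz; milk: 551 g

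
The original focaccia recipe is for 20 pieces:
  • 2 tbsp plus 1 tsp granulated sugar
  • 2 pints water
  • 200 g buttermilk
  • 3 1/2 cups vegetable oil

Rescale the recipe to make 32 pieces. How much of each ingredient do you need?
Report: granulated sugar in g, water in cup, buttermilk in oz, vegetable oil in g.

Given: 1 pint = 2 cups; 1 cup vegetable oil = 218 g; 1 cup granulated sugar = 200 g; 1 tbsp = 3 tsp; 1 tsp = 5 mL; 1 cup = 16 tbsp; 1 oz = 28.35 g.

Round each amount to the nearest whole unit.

Scaling factor: 32/20 = 8/5 = 1.6.
granulated sugar: (2 tbsp + 1 tsp = 7/3 tbsp) × 8/5 ÷ 16 tbsp/cup × 200 g/cup ≈ 47 g
water: 2 pint × 8/5 × 2 cup/pint ≈ 6 cup
buttermilk: 200 g × 8/5 ÷ 28.35 g/oz ≈ 11 oz
vegetable oil: 3.5 cup × 8/5 × 218 g/cup ≈ 1221 g

granulated sugar: 47 g; water: 6 cup; buttermilk: 11 oz; vegetable oil: 1221 g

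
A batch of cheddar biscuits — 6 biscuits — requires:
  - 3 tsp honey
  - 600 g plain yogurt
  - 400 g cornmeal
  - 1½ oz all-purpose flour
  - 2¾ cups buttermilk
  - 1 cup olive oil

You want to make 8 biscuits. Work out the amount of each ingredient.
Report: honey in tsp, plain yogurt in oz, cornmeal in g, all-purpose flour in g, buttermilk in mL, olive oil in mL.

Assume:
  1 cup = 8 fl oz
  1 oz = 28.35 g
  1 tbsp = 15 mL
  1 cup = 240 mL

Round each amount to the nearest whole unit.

Scaling factor: 8/6 = 4/3.
honey: 3 tsp × 4/3 = 4 tsp
plain yogurt: 600 g × 4/3 ÷ 28.35 g/oz ≈ 28 oz
cornmeal: 400 g × 4/3 ≈ 533 g
all-purpose flour: 1.5 oz × 4/3 × 28.35 g/oz ≈ 57 g
buttermilk: 2.75 cup × 4/3 × 240 mL/cup = 880 mL
olive oil: 1 cup × 4/3 × 240 mL/cup = 320 mL

honey: 4 tsp; plain yogurt: 28 oz; cornmeal: 533 g; all-purpose flour: 57 g; buttermilk: 880 mL; olive oil: 320 mL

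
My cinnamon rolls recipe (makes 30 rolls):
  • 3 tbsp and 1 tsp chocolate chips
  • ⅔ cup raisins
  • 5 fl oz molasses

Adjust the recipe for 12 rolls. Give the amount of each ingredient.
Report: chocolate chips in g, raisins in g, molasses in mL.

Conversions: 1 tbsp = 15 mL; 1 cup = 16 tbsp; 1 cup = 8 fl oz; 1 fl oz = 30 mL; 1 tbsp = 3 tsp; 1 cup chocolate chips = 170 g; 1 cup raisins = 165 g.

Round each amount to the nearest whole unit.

Scaling factor: 12/30 = 2/5 = 0.4.
chocolate chips: (3 tbsp + 1 tsp = 10/3 tbsp) × 2/5 ÷ 16 tbsp/cup × 170 g/cup ≈ 14 g
raisins: 2/3 cup × 2/5 × 165 g/cup = 44 g
molasses: 5 fl oz × 2/5 × 30 mL/fl oz = 60 mL

chocolate chips: 14 g; raisins: 44 g; molasses: 60 mL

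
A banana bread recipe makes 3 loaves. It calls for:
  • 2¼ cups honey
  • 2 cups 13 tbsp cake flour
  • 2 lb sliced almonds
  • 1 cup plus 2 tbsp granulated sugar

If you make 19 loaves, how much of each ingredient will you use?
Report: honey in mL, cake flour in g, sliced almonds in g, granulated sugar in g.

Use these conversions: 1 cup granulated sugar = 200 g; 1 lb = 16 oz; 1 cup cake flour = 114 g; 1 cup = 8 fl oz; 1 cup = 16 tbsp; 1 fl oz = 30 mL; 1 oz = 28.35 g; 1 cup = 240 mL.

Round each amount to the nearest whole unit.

honey: 3420 mL; cake flour: 2031 g; sliced almonds: 5746 g; granulated sugar: 1425 g

Scaling factor: 19/3.
honey: 2.25 cup × 19/3 × 240 mL/cup = 3420 mL
cake flour: (2 cup + 13 tbsp = 2.8125 cup) × 19/3 × 114 g/cup ≈ 2031 g
sliced almonds: 2 lb × 19/3 × 16 oz/lb × 28.35 g/oz ≈ 5746 g
granulated sugar: (1 cup + 2 tbsp = 1.125 cup) × 19/3 × 200 g/cup = 1425 g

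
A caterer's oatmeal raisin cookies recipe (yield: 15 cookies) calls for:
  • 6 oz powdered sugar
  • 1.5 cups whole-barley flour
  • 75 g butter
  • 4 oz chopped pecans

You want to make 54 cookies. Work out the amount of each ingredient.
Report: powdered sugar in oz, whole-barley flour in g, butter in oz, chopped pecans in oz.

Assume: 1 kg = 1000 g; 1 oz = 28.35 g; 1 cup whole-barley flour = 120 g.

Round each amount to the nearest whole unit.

Scaling factor: 54/15 = 18/5 = 3.6.
powdered sugar: 6 oz × 18/5 ≈ 22 oz
whole-barley flour: 1.5 cup × 18/5 × 120 g/cup = 648 g
butter: 75 g × 18/5 ÷ 28.35 g/oz ≈ 10 oz
chopped pecans: 4 oz × 18/5 ≈ 14 oz

powdered sugar: 22 oz; whole-barley flour: 648 g; butter: 10 oz; chopped pecans: 14 oz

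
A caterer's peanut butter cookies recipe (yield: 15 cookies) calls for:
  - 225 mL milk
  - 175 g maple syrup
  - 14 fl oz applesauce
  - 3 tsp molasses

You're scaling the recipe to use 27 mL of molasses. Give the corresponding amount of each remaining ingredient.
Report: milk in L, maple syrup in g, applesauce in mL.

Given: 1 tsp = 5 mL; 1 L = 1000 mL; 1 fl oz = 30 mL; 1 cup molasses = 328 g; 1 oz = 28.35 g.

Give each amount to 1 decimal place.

The original recipe has 15 mL of molasses, so the scaling factor is 27 ÷ 15 = 9/5 = 1.8.
milk: 225 mL × 9/5 ÷ 1000 mL/L ≈ 0.4 L
maple syrup: 175 g × 9/5 = 315.0 g
applesauce: 14 fl oz × 9/5 × 30 mL/fl oz = 756.0 mL

milk: 0.4 L; maple syrup: 315.0 g; applesauce: 756.0 mL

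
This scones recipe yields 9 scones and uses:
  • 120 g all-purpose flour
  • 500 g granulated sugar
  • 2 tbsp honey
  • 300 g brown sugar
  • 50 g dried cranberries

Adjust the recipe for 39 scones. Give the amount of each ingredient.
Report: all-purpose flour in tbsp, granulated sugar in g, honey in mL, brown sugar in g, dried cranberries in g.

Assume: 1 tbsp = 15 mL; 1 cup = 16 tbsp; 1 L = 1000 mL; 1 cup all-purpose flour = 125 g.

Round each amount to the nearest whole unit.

all-purpose flour: 67 tbsp; granulated sugar: 2167 g; honey: 130 mL; brown sugar: 1300 g; dried cranberries: 217 g

Scaling factor: 39/9 = 13/3.
all-purpose flour: 120 g × 13/3 ÷ 125 g/cup × 16 tbsp/cup ≈ 67 tbsp
granulated sugar: 500 g × 13/3 ≈ 2167 g
honey: 2 tbsp × 13/3 × 15 mL/tbsp = 130 mL
brown sugar: 300 g × 13/3 = 1300 g
dried cranberries: 50 g × 13/3 ≈ 217 g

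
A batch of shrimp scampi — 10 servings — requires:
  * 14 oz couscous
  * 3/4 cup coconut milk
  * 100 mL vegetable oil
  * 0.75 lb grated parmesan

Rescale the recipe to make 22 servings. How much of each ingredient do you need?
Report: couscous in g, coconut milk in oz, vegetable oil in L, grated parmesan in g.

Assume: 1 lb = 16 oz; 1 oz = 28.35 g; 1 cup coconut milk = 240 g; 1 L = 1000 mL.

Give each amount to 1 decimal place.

Scaling factor: 22/10 = 11/5 = 2.2.
couscous: 14 oz × 11/5 × 28.35 g/oz ≈ 873.2 g
coconut milk: 0.75 cup × 11/5 × 240 g/cup ÷ 28.35 g/oz ≈ 14.0 oz
vegetable oil: 100 mL × 11/5 ÷ 1000 mL/L ≈ 0.2 L
grated parmesan: 0.75 lb × 11/5 × 16 oz/lb × 28.35 g/oz ≈ 748.4 g

couscous: 873.2 g; coconut milk: 14.0 oz; vegetable oil: 0.2 L; grated parmesan: 748.4 g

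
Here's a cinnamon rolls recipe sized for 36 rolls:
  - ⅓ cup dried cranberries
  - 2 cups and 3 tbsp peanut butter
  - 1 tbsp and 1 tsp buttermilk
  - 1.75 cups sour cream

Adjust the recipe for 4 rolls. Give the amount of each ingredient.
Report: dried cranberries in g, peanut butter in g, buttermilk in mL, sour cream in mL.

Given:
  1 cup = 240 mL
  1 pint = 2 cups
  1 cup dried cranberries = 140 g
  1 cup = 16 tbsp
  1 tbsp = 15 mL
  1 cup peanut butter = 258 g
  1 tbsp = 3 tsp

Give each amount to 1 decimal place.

dried cranberries: 5.2 g; peanut butter: 62.7 g; buttermilk: 2.2 mL; sour cream: 46.7 mL

Scaling factor: 4/36 = 1/9.
dried cranberries: 1/3 cup × 1/9 × 140 g/cup ≈ 5.2 g
peanut butter: (2 cup + 3 tbsp = 2.1875 cup) × 1/9 × 258 g/cup ≈ 62.7 g
buttermilk: (1 tbsp + 1 tsp = 4/3 tbsp) × 1/9 × 15 mL/tbsp ≈ 2.2 mL
sour cream: 1.75 cup × 1/9 × 240 mL/cup ≈ 46.7 mL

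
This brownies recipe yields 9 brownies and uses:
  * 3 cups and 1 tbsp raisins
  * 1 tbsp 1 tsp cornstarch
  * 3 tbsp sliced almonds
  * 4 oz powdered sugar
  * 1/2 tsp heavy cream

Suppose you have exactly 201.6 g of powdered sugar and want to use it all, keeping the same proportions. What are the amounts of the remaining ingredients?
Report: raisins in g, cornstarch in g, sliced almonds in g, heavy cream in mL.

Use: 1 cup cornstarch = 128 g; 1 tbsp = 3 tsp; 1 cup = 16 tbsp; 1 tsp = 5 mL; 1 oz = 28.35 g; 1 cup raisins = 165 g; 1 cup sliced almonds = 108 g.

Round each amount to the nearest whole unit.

raisins: 898 g; cornstarch: 19 g; sliced almonds: 36 g; heavy cream: 4 mL

The original recipe has 113.4 g of powdered sugar, so the scaling factor is 201.6 ÷ 113.4 = 16/9.
raisins: (3 cup + 1 tbsp = 3.0625 cup) × 16/9 × 165 g/cup ≈ 898 g
cornstarch: (1 tbsp + 1 tsp = 4/3 tbsp) × 16/9 ÷ 16 tbsp/cup × 128 g/cup ≈ 19 g
sliced almonds: 3 tbsp × 16/9 ÷ 16 tbsp/cup × 108 g/cup = 36 g
heavy cream: 0.5 tsp × 16/9 × 5 mL/tsp ≈ 4 mL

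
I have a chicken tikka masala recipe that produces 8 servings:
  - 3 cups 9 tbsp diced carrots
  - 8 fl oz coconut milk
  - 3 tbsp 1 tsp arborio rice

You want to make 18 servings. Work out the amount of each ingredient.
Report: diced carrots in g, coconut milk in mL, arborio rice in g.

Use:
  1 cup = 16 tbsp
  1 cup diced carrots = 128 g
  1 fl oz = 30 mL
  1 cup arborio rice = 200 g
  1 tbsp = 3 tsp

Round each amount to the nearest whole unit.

Scaling factor: 18/8 = 9/4 = 2.25.
diced carrots: (3 cup + 9 tbsp = 3.5625 cup) × 9/4 × 128 g/cup = 1026 g
coconut milk: 8 fl oz × 9/4 × 30 mL/fl oz = 540 mL
arborio rice: (3 tbsp + 1 tsp = 10/3 tbsp) × 9/4 ÷ 16 tbsp/cup × 200 g/cup ≈ 94 g

diced carrots: 1026 g; coconut milk: 540 mL; arborio rice: 94 g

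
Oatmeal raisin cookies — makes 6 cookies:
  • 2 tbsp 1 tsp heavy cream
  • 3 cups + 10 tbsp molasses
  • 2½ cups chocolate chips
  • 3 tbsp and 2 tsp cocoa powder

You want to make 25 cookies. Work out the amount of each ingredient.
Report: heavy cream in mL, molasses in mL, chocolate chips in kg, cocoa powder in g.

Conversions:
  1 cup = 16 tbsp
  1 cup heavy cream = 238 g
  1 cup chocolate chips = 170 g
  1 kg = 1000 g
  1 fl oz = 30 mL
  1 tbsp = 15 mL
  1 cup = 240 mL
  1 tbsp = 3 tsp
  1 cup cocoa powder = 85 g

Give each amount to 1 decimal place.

heavy cream: 145.8 mL; molasses: 3625.0 mL; chocolate chips: 1.8 kg; cocoa powder: 81.2 g

Scaling factor: 25/6.
heavy cream: (2 tbsp + 1 tsp = 7/3 tbsp) × 25/6 × 15 mL/tbsp ≈ 145.8 mL
molasses: (3 cup + 10 tbsp = 3.625 cup) × 25/6 × 240 mL/cup = 3625.0 mL
chocolate chips: 2.5 cup × 25/6 × 170 g/cup ÷ 1000 g/kg ≈ 1.8 kg
cocoa powder: (3 tbsp + 2 tsp = 11/3 tbsp) × 25/6 ÷ 16 tbsp/cup × 85 g/cup ≈ 81.2 g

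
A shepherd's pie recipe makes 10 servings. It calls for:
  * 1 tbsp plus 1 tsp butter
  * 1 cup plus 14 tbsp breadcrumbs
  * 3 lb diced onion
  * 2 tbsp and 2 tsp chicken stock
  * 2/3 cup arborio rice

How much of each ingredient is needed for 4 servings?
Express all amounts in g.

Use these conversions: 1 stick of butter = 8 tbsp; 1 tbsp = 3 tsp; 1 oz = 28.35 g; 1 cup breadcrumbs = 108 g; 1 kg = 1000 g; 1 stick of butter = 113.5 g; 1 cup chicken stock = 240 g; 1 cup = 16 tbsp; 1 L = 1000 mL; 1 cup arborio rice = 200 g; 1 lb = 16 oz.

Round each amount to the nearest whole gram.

butter: 8 g; breadcrumbs: 81 g; diced onion: 544 g; chicken stock: 16 g; arborio rice: 53 g

Scaling factor: 4/10 = 2/5 = 0.4.
butter: (1 tbsp + 1 tsp = 4/3 tbsp) × 2/5 ÷ 8 tbsp/stick × 113.5 g/stick ≈ 8 g
breadcrumbs: (1 cup + 14 tbsp = 1.875 cup) × 2/5 × 108 g/cup = 81 g
diced onion: 3 lb × 2/5 × 16 oz/lb × 28.35 g/oz ≈ 544 g
chicken stock: (2 tbsp + 2 tsp = 8/3 tbsp) × 2/5 ÷ 16 tbsp/cup × 240 g/cup = 16 g
arborio rice: 2/3 cup × 2/5 × 200 g/cup ≈ 53 g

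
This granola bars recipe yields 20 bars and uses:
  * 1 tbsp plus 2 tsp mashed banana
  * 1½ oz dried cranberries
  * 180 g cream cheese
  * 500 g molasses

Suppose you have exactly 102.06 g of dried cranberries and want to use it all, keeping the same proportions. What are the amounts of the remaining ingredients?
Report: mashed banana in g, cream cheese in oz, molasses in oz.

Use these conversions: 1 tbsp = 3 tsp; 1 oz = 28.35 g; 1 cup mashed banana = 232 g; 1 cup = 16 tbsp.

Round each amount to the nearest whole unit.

The original recipe has 42.525 g of dried cranberries, so the scaling factor is 102.06 ÷ 42.525 = 12/5 = 2.4.
mashed banana: (1 tbsp + 2 tsp = 5/3 tbsp) × 12/5 ÷ 16 tbsp/cup × 232 g/cup = 58 g
cream cheese: 180 g × 12/5 ÷ 28.35 g/oz ≈ 15 oz
molasses: 500 g × 12/5 ÷ 28.35 g/oz ≈ 42 oz

mashed banana: 58 g; cream cheese: 15 oz; molasses: 42 oz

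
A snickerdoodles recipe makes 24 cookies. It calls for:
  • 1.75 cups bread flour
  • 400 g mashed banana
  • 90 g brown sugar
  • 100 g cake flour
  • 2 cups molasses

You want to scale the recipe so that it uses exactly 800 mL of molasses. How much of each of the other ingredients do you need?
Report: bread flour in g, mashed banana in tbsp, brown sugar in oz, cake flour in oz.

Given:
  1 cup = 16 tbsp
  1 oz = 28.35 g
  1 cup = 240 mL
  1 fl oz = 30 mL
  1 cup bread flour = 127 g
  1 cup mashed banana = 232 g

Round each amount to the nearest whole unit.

bread flour: 370 g; mashed banana: 46 tbsp; brown sugar: 5 oz; cake flour: 6 oz

The original recipe has 480 mL of molasses, so the scaling factor is 800 ÷ 480 = 5/3.
bread flour: 1.75 cup × 5/3 × 127 g/cup ≈ 370 g
mashed banana: 400 g × 5/3 ÷ 232 g/cup × 16 tbsp/cup ≈ 46 tbsp
brown sugar: 90 g × 5/3 ÷ 28.35 g/oz ≈ 5 oz
cake flour: 100 g × 5/3 ÷ 28.35 g/oz ≈ 6 oz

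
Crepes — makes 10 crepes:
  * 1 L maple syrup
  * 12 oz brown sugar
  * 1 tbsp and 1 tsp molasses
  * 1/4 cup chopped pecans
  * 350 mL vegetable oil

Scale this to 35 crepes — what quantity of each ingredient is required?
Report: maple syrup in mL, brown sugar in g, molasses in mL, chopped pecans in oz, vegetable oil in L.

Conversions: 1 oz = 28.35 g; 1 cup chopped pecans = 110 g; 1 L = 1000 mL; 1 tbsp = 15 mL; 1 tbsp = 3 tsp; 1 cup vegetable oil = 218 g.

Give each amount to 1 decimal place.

maple syrup: 3500.0 mL; brown sugar: 1190.7 g; molasses: 70.0 mL; chopped pecans: 3.4 oz; vegetable oil: 1.2 L

Scaling factor: 35/10 = 7/2 = 3.5.
maple syrup: 1 L × 7/2 × 1000 mL/L = 3500.0 mL
brown sugar: 12 oz × 7/2 × 28.35 g/oz = 1190.7 g
molasses: (1 tbsp + 1 tsp = 4/3 tbsp) × 7/2 × 15 mL/tbsp = 70.0 mL
chopped pecans: 0.25 cup × 7/2 × 110 g/cup ÷ 28.35 g/oz ≈ 3.4 oz
vegetable oil: 350 mL × 7/2 ÷ 1000 mL/L ≈ 1.2 L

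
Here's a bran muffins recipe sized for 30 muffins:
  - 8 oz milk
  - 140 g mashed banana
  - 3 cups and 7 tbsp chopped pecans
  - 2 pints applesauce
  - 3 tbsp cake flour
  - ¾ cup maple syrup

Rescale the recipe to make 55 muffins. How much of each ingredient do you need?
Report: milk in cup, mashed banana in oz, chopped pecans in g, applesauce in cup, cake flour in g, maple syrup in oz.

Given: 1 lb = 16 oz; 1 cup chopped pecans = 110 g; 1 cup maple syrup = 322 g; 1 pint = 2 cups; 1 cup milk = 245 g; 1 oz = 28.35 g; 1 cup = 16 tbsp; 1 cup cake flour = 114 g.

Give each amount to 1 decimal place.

Scaling factor: 55/30 = 11/6.
milk: 8 oz × 11/6 × 28.35 g/oz ÷ 245 g/cup ≈ 1.7 cup
mashed banana: 140 g × 11/6 ÷ 28.35 g/oz ≈ 9.1 oz
chopped pecans: (3 cup + 7 tbsp = 3.4375 cup) × 11/6 × 110 g/cup ≈ 693.2 g
applesauce: 2 pint × 11/6 × 2 cup/pint ≈ 7.3 cup
cake flour: 3 tbsp × 11/6 ÷ 16 tbsp/cup × 114 g/cup ≈ 39.2 g
maple syrup: 0.75 cup × 11/6 × 322 g/cup ÷ 28.35 g/oz ≈ 15.6 oz

milk: 1.7 cup; mashed banana: 9.1 oz; chopped pecans: 693.2 g; applesauce: 7.3 cup; cake flour: 39.2 g; maple syrup: 15.6 oz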